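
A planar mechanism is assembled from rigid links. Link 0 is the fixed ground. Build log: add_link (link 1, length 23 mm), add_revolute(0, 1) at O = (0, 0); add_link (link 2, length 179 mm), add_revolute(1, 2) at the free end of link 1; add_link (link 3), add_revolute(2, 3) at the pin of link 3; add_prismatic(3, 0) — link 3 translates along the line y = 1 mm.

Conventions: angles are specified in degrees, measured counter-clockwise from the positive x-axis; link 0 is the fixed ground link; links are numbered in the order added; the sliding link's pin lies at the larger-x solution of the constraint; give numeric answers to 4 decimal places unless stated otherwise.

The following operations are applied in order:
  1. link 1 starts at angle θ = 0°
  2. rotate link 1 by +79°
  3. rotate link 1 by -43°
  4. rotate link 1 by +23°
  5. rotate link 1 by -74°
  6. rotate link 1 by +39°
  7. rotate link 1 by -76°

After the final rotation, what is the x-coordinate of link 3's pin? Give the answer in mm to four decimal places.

geometry: r = 23 mm, L = 179 mm, e = 1 mm; θ starts at 0°
rotate link 1 by +79°: θ ← 0° +79° = 79°
rotate link 1 by -43°: θ ← 79° -43° = 36°
rotate link 1 by +23°: θ ← 36° +23° = 59°
rotate link 1 by -74°: θ ← 59° -74° = -15°
rotate link 1 by +39°: θ ← -15° +39° = 24°
rotate link 1 by -76°: θ ← 24° -76° = -52°
crank pin P = (r cos θ, r sin θ) = (14.160214, -18.124247)
h = r sin θ − e = -18.124247 − 1 = -19.124247
x = r cos θ + √(L² − h²) = 14.160214 + 177.975457 = 192.135671

192.1357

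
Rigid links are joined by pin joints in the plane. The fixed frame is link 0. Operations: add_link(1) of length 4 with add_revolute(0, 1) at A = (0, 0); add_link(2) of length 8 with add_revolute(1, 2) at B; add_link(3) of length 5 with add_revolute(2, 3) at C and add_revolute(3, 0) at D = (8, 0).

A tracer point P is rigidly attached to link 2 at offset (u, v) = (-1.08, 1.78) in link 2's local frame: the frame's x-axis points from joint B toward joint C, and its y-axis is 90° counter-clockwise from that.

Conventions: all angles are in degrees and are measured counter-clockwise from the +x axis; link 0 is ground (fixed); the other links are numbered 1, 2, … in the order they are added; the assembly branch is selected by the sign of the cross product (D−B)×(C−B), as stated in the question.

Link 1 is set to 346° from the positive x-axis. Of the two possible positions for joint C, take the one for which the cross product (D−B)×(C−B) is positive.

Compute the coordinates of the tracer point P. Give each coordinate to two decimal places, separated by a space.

A=(0,0), D=(8.00,0)
B = A + 4.00·(cos346°, sin346°) = (3.8812, -0.9677)
|BD| = 4.2310
circle(B,8.00) ∩ circle(D,5.00): a=6.7244, h=4.3339
  candidates: C₊=(9.4361,4.7893) cross=18.337; C₋=(11.4185,-3.6488) cross=-18.337
  branch + wants cross > 0 → take C=(9.4361,4.7893) (cross=18.337)
ex = (C−B)/|BC| = (0.6944,0.7196); ey = (-0.7196,0.6944)
P = B + -1.08·ex + 1.78·ey = (1.8503,-0.5089)

1.85 -0.51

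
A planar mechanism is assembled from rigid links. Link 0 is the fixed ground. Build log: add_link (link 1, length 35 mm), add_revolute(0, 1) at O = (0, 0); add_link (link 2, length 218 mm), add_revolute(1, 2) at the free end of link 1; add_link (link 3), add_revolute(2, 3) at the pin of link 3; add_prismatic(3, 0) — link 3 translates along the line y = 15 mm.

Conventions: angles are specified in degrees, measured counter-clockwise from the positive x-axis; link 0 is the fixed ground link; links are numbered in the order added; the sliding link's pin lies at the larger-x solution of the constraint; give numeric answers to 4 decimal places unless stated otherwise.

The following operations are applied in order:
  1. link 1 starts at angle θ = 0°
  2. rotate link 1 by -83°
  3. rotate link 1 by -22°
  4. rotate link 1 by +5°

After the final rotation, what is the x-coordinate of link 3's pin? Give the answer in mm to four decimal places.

geometry: r = 35 mm, L = 218 mm, e = 15 mm; θ starts at 0°
rotate link 1 by -83°: θ ← 0° -83° = -83°
rotate link 1 by -22°: θ ← -83° -22° = -105°
rotate link 1 by +5°: θ ← -105° +5° = -100°
crank pin P = (r cos θ, r sin θ) = (-6.077686, -34.468271)
h = r sin θ − e = -34.468271 − 15 = -49.468271
x = r cos θ + √(L² − h²) = -6.077686 + 212.313189 = 206.235503

206.2355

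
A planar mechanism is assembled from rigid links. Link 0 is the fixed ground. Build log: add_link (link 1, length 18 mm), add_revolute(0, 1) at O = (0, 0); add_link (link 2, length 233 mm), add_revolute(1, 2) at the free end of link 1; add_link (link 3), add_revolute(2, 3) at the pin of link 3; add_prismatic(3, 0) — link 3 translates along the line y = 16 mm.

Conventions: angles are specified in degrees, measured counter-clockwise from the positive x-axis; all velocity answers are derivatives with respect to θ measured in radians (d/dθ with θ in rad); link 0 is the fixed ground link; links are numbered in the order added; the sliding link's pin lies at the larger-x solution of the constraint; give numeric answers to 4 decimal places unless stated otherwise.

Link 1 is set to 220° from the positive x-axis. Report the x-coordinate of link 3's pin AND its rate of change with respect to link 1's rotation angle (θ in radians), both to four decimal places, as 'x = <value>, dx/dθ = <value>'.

geometry: r = 18 mm, L = 233 mm, e = 16 mm
crank pin P = (r cos θ, r sin θ) = (-13.788800, -11.570177)
h = r sin θ − e = -11.570177 − 16 = -27.570177
x = r cos θ + √(L² − h²) = -13.788800 + 231.363103 = 217.574303
dx/dθ = −r sin θ − h·r cos θ/√(L² − h²) (θ in radians; h = -27.570177) = 9.927047

x = 217.5743, dx/dθ = 9.9270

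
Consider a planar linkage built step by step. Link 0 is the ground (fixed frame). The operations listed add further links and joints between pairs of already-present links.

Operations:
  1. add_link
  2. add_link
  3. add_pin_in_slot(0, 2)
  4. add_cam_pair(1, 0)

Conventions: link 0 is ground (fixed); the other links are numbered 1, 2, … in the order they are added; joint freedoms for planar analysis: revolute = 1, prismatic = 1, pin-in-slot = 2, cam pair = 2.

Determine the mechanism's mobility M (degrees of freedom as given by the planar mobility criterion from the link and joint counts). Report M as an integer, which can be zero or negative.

link 0 = ground. State L|J1|J2 = 1|0|0
+link1  2|0|0
+link2  3|0|0
PS(0,2) f=2→J2  3|0|1
C(1,0) f=2→J2  3|0|2
M = 3(3−1)−2·0−2 = 6−0−2 = 4

M = 4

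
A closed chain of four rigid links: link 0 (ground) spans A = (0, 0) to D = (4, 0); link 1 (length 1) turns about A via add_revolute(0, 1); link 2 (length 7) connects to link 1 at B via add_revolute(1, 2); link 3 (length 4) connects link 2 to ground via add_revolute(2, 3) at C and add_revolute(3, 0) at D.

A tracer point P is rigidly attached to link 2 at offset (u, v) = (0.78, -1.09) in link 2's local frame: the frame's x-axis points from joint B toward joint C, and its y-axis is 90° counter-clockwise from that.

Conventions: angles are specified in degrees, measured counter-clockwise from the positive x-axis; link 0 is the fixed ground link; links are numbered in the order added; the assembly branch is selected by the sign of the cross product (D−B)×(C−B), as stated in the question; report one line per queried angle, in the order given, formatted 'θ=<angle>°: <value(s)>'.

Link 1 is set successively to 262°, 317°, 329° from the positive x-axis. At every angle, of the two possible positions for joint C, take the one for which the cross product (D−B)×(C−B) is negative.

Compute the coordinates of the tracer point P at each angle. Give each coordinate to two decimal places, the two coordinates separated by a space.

A=(0,0), D=(4.00,0)
θ=262°: B = A + 1.00·(cos262°, sin262°) = (-0.1392, -0.9903)
θ=262°: |BD| = 4.2560
θ=262°: circle(B,7.00) ∩ circle(D,4.00): a=6.0049, h=3.5974
θ=262°:   candidates: C₊=(4.8639,3.9056) cross=15.310; C₋=(6.5379,-3.0917) cross=-15.310
θ=262°:   branch - wants cross < 0 → take C=(6.5379,-3.0917) (cross=-15.310)
θ=262°: ex = (C−B)/|BC| = (0.9539,-0.3002); ey = (0.3002,0.9539)
θ=262°: P = B + 0.78·ex + -1.09·ey = (0.2776,-2.2642)
θ=317°: B = A + 1.00·(cos317°, sin317°) = (0.7314, -0.6820)
θ=317°: |BD| = 3.3390
θ=317°: circle(B,7.00) ∩ circle(D,4.00): a=6.6111, h=2.3008
θ=317°:   candidates: C₊=(6.7331,2.9206) cross=7.683; C₋=(7.6730,-1.5840) cross=-7.683
θ=317°:   branch - wants cross < 0 → take C=(7.6730,-1.5840) (cross=-7.683)
θ=317°: ex = (C−B)/|BC| = (0.9917,-0.1289); ey = (0.1289,0.9917)
θ=317°: P = B + 0.78·ex + -1.09·ey = (1.3644,-1.8634)
θ=329°: B = A + 1.00·(cos329°, sin329°) = (0.8572, -0.5150)
θ=329°: |BD| = 3.1848
θ=329°: circle(B,7.00) ∩ circle(D,4.00): a=6.7733, h=1.7670
θ=329°:   candidates: C₊=(7.2556,2.3241) cross=5.627; C₋=(7.8271,-1.1634) cross=-5.627
θ=329°:   branch - wants cross < 0 → take C=(7.8271,-1.1634) (cross=-5.627)
θ=329°: ex = (C−B)/|BC| = (0.9957,-0.0926); ey = (0.0926,0.9957)
θ=329°: P = B + 0.78·ex + -1.09·ey = (1.5329,-1.6726)

θ=262°: 0.28 -2.26
θ=317°: 1.36 -1.86
θ=329°: 1.53 -1.67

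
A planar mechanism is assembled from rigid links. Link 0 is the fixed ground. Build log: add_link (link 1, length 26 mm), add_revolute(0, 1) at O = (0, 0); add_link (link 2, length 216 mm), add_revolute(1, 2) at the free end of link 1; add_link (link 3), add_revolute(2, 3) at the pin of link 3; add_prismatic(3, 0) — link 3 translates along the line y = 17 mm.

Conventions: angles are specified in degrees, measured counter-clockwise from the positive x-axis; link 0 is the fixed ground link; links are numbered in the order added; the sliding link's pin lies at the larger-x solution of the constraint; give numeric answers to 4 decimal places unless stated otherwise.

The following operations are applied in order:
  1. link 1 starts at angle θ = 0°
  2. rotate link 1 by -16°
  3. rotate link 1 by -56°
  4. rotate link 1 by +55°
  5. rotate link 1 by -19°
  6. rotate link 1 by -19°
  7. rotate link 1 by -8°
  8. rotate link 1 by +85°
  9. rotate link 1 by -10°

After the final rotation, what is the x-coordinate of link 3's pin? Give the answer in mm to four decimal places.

geometry: r = 26 mm, L = 216 mm, e = 17 mm; θ starts at 0°
rotate link 1 by -16°: θ ← 0° -16° = -16°
rotate link 1 by -56°: θ ← -16° -56° = -72°
rotate link 1 by +55°: θ ← -72° +55° = -17°
rotate link 1 by -19°: θ ← -17° -19° = -36°
rotate link 1 by -19°: θ ← -36° -19° = -55°
rotate link 1 by -8°: θ ← -55° -8° = -63°
rotate link 1 by +85°: θ ← -63° +85° = 22°
rotate link 1 by -10°: θ ← 22° -10° = 12°
crank pin P = (r cos θ, r sin θ) = (25.431838, 5.405704)
h = r sin θ − e = 5.405704 − 17 = -11.594296
x = r cos θ + √(L² − h²) = 25.431838 + 215.688600 = 241.120438

241.1204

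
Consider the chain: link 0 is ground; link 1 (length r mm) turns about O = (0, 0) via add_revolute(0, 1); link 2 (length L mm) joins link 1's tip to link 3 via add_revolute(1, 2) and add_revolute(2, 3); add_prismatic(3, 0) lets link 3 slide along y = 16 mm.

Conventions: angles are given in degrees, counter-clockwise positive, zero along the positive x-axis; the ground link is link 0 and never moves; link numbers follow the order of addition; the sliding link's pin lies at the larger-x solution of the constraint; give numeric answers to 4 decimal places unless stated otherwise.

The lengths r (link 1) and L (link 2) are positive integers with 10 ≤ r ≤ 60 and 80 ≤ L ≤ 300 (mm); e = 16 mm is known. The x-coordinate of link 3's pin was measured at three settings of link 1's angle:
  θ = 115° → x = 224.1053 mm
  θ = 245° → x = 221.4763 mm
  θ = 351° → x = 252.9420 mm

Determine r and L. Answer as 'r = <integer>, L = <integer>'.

constraint per measurement: (x − r cos θ)² + (r sin θ − e)² = L²
subtracting the θ₁ and θ₂ equations cancels the r² and L² terms:
r = (x₁² − x₂²) / (2[(x₁cos θ₁ + e sin θ₁) − (x₂cos θ₂ + e sin θ₂)]) = 21.0004 → r = 21
L² = (x₁ − r cos θ₁)² + (r sin θ₁ − e)² = 54289.0083 → L = 233.0000 → L = 233
check at θ₃=351°: x = 252.9420 (printed 252.9420) ✓

r = 21, L = 233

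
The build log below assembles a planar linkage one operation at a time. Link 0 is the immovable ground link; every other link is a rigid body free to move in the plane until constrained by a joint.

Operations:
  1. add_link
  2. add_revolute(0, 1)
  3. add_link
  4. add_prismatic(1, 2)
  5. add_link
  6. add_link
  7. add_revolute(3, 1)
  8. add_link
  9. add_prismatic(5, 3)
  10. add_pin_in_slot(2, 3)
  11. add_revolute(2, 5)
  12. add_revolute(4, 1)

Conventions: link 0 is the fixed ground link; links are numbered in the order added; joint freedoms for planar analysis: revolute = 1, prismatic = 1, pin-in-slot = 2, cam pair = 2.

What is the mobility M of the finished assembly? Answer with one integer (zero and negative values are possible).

ground; <1,0,0>
#1 <2,0,0>
R:0↔1 J1 <2,1,0>
#2 <3,1,0>
P:1↔2 J1 <3,2,0>
#3 <4,2,0>
#4 <5,2,0>
R:3↔1 J1 <5,3,0>
#5 <6,3,0>
P:5↔3 J1 <6,4,0>
PS:2↔3 J2 <6,4,1>
R:2↔5 J1 <6,5,1>
R:4↔1 J1 <6,6,1>
3×5 − 2×6 − 1×1 = 2

M = 2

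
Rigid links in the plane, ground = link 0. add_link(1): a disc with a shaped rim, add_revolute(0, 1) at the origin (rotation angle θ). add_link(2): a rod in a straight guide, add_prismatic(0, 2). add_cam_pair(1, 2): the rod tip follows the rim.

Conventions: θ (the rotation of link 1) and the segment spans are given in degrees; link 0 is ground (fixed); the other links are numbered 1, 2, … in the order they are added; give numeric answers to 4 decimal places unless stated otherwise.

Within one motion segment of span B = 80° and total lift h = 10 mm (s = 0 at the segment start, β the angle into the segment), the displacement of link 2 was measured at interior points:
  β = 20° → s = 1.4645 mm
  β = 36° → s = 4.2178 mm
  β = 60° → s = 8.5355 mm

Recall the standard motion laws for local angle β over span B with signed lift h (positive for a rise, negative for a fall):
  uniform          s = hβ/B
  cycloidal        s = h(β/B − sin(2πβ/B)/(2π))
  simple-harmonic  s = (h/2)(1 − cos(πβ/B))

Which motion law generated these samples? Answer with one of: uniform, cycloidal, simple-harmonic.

candidates at β/B = r: uniform s = h·r (linear in β); cycloidal s = h·(r − sin(2πr)/(2π)); simple-harmonic s = (h/2)(1 − cos(πr))
β=20°: printed 1.4645 | uniform 2.5000, cycloidal 0.9085, simple-harmonic 1.4645
β=36°: printed 4.2178 | uniform 4.5000, cycloidal 4.0082, simple-harmonic 4.2178
β=60°: printed 8.5355 | uniform 7.5000, cycloidal 9.0915, simple-harmonic 8.5355
only one law matches every sample → simple-harmonic

simple-harmonic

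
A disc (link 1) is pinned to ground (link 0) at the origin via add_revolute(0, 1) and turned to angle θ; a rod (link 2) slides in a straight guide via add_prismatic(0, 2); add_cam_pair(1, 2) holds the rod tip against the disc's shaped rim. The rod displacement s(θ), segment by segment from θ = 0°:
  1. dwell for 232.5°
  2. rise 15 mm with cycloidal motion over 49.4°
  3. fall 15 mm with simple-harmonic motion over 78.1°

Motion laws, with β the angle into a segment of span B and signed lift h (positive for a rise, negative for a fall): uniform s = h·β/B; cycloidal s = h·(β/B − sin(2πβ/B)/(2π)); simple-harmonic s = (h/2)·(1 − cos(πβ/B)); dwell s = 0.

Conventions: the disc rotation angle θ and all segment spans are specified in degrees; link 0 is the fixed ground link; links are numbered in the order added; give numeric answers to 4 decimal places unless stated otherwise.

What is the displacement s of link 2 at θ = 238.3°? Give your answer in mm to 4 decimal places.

segment 1 (0° to 232.5°, dwell): s unchanged at 0.0000
θ = 238.3° falls in segment 2 (232.5° to 281.9°, cycloidal, h = 15): β = 238.3 − 232.5 = 5.8°, B = 49.4°; Δs = 15·(0.1174 − sin(2π·0.1174)/(2π)) = 0.1554; s = 0.0000 + 0.1554 = 0.1554

0.1554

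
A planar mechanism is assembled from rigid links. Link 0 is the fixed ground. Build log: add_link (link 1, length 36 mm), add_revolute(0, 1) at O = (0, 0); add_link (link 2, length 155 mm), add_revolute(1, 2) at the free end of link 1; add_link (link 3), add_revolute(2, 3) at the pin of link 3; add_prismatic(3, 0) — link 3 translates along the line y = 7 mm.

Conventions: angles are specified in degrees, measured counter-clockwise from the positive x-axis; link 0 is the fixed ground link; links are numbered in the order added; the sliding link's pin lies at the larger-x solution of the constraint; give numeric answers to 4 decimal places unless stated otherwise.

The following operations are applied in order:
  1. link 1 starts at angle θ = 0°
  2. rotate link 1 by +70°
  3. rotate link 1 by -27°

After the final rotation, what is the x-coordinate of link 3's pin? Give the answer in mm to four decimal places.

geometry: r = 36 mm, L = 155 mm, e = 7 mm; θ starts at 0°
rotate link 1 by +70°: θ ← 0° +70° = 70°
rotate link 1 by -27°: θ ← 70° -27° = 43°
crank pin P = (r cos θ, r sin θ) = (26.328733, 24.551941)
h = r sin θ − e = 24.551941 − 7 = 17.551941
x = r cos θ + √(L² − h²) = 26.328733 + 154.003017 = 180.331751

180.3318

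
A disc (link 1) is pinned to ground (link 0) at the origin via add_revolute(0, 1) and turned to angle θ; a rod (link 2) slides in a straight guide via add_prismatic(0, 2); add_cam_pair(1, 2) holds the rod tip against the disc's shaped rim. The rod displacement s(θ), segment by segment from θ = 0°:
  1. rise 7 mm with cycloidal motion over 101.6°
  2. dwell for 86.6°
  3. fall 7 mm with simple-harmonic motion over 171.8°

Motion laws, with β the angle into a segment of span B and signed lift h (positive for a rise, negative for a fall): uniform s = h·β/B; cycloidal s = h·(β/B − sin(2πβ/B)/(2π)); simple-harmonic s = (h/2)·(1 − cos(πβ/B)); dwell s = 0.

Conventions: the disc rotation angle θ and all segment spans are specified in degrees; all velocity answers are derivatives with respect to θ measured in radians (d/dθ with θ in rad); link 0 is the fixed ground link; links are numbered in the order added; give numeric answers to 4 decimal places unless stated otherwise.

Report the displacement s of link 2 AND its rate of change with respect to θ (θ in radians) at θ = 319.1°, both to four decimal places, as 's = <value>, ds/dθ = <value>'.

segment 1 (0° to 101.6°, cycloidal, h = 7) is passed completely: s = 0.0000 + (7) = 7.0000
segment 2 (101.6° to 188.2°, dwell): s unchanged at 7.0000
θ = 319.1° falls in segment 3 (188.2° to 360°, simple-harmonic, h = -7): β = 319.1 − 188.2 = 130.9°, B = 171.8°; Δs = -7/2·(1 − cos(π·0.7619)) = -6.0659; s = 7.0000 − 6.0659 = 0.9341
velocity in seg [188.2°–360°] (simple-harmonic), θ in radians: β = 130.9° = 2.2846 rad, B = 171.8° = 2.9985 rad; ds/dθ = (πh/(2B)) sin(πβ/B) = (π·(-7)/(2·2.9985)) sin(π·0.7619) = -2.493997 mm/rad

s = 0.9341, ds/dθ = -2.4940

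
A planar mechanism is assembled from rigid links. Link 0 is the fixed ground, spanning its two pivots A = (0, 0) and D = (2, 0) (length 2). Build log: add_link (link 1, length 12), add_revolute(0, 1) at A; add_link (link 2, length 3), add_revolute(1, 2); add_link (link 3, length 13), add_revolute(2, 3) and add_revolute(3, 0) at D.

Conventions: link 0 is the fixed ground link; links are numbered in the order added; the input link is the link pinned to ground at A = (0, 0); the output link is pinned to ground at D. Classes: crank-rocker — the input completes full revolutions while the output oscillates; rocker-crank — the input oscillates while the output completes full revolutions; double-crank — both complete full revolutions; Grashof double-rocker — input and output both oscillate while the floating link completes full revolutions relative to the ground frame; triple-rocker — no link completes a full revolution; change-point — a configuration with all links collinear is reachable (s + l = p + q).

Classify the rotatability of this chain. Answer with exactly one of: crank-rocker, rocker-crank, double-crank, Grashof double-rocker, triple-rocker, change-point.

lengths: ground=2, input=12, coupler=3, output=13
sorted: s=2 (shortest), l=13 (longest), p+q=15
s + l = 15 vs p + q = 15
s + l = p + q → change-point (collinear configuration reachable)

change-point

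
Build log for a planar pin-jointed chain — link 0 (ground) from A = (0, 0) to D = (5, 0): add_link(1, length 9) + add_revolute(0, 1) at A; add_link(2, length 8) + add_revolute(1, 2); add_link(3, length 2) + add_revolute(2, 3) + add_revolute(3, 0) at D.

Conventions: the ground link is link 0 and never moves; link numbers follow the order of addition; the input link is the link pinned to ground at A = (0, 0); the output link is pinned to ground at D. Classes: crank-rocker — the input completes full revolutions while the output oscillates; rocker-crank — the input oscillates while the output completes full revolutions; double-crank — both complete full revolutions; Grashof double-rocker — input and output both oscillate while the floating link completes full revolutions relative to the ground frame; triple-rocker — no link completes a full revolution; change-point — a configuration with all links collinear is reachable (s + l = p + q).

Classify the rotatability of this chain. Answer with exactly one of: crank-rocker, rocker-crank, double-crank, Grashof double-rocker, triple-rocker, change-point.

lengths: ground=5, input=9, coupler=8, output=2
sorted: s=2 (shortest), l=9 (longest), p+q=13
s + l = 11 vs p + q = 13
s + l < p + q (Grashof) with shortest = output link → rocker-crank

rocker-crank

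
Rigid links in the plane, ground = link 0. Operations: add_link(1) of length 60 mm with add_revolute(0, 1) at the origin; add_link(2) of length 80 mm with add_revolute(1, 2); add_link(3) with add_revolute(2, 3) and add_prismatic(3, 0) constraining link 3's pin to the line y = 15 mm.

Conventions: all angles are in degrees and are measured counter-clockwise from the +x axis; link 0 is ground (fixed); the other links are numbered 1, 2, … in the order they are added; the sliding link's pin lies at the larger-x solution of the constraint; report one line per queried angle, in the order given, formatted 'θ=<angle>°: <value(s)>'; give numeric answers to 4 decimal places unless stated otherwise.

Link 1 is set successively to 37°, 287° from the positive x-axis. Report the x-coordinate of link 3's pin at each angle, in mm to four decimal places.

geometry: r = 60 mm, L = 80 mm, e = 15 mm
θ=37°: crank pin P = (r cos θ, r sin θ) = (47.918131, 36.108901)
θ=37°: h = r sin θ − e = 36.108901 − 15 = 21.108901
θ=37°: x = r cos θ + √(L² − h²) = 47.918131 + 77.164851 = 125.082982
θ=287°: crank pin P = (r cos θ, r sin θ) = (17.542302, -57.378285)
θ=287°: h = r sin θ − e = -57.378285 − 15 = -72.378285
θ=287°: x = r cos θ + √(L² − h²) = 17.542302 + 34.079082 = 51.621384

θ=37°: 125.0830
θ=287°: 51.6214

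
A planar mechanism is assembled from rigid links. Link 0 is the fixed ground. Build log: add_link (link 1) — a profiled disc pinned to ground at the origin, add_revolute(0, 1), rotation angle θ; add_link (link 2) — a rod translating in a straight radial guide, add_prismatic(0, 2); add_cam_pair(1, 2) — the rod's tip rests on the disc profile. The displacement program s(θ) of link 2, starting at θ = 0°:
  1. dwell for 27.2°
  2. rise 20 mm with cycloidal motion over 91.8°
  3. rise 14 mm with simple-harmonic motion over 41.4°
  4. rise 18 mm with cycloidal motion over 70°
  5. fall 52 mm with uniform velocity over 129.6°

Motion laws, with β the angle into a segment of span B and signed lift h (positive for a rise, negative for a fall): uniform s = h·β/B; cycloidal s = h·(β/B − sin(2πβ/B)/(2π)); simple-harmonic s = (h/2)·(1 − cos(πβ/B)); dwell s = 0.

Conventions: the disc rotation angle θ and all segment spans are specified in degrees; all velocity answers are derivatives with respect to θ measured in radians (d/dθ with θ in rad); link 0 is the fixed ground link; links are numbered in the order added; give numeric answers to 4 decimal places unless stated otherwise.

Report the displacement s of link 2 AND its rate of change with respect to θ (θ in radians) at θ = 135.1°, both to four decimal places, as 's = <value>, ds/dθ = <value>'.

seg 1 [0°–27.2°] dwell: s stays 0.0000
seg 2 [27.2°–119°] cycloidal, h=20: full span → s += 20 → s = 20.0000
seg 3 [119°–160.4°] simple-harmonic, h=14: θ=135.1° here. β=16.1, B=41.4. 14/2·(1 − cos(π·0.3889)) = 4.6059 → s = 24.6059
velocity in seg [119°–160.4°] (simple-harmonic), θ in radians: β = 16.1° = 0.2810 rad, B = 41.4° = 0.7226 rad; ds/dθ = (πh/(2B)) sin(πβ/B) = (π·14/(2·0.7226)) sin(π·0.3889) = 28.599341 mm/rad

s = 24.6059, ds/dθ = 28.5993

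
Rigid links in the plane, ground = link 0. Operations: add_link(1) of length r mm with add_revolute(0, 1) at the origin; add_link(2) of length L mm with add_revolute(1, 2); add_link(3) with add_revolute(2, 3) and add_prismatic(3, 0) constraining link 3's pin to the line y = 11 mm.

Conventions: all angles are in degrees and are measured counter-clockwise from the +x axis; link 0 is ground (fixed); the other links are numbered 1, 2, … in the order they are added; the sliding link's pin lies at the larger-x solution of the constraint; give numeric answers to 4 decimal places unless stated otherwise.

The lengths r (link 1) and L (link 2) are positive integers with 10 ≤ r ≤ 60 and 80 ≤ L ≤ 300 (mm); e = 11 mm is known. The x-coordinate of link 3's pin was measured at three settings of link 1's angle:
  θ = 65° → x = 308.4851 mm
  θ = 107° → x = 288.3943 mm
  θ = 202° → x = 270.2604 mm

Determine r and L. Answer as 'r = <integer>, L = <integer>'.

constraint per measurement: (x − r cos θ)² + (r sin θ − e)² = L²
subtracting the θ₁ and θ₂ equations cancels the r² and L² terms:
r = (x₁² − x₂²) / (2[(x₁cos θ₁ + e sin θ₁) − (x₂cos θ₂ + e sin θ₂)]) = 27.9999 → r = 28
L² = (x₁ − r cos θ₁)² + (r sin θ₁ − e)² = 88208.9709 → L = 297.0000 → L = 297
check at θ₃=202°: x = 270.2604 (printed 270.2604) ✓

r = 28, L = 297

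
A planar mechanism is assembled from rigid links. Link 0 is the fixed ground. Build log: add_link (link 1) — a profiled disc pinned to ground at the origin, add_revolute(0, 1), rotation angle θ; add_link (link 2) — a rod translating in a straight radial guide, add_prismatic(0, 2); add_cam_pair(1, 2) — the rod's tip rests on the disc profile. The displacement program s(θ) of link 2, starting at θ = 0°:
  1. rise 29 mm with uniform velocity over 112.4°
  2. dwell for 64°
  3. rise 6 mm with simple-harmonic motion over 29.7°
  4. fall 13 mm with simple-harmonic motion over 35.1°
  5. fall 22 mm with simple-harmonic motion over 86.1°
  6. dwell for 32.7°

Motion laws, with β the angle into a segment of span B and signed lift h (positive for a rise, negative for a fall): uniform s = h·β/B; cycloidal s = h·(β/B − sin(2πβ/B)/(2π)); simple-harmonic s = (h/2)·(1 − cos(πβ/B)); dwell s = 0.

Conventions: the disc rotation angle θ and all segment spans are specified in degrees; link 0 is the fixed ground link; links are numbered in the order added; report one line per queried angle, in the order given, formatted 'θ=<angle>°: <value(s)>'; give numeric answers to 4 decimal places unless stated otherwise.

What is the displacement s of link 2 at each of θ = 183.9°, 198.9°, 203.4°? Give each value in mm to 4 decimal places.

seg 1 [0°–112.4°] uniform, h=29: full span → s += 29 → s = 29.0000
seg 2 [112.4°–176.4°] dwell: s stays 29.0000
seg 3 [176.4°–206.1°] simple-harmonic, h=6: θ=183.9° here. β=7.5, B=29.7. 6/2·(1 − cos(π·0.2525)) = 0.8956 → s = 29.8956
seg 3 [176.4°–206.1°] simple-harmonic, h=6: θ=198.9° here. β=22.5, B=29.7. 6/2·(1 − cos(π·0.7576)) = 5.1712 → s = 34.1712
seg 3 [176.4°–206.1°] simple-harmonic, h=6: θ=203.4° here. β=27, B=29.7. 6/2·(1 − cos(π·0.9091)) = 5.8785 → s = 34.8785

θ=183.9°: 29.8956
θ=198.9°: 34.1712
θ=203.4°: 34.8785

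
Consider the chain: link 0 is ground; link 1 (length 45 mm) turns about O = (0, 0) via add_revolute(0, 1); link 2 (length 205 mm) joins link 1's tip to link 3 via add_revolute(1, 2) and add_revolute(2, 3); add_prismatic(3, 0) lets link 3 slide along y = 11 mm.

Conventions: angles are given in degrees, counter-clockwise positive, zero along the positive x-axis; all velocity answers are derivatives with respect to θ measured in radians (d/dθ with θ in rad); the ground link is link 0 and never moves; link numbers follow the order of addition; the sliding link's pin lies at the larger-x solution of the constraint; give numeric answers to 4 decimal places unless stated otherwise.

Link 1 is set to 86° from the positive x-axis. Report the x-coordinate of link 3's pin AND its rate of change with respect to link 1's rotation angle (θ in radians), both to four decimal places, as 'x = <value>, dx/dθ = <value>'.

geometry: r = 45 mm, L = 205 mm, e = 11 mm
crank pin P = (r cos θ, r sin θ) = (3.139041, 44.890382)
h = r sin θ − e = 44.890382 − 11 = 33.890382
x = r cos θ + √(L² − h²) = 3.139041 + 202.179232 = 205.318274
dx/dθ = −r sin θ − h·r cos θ/√(L² − h²) (θ in radians; h = 33.890382) = -45.416565

x = 205.3183, dx/dθ = -45.4166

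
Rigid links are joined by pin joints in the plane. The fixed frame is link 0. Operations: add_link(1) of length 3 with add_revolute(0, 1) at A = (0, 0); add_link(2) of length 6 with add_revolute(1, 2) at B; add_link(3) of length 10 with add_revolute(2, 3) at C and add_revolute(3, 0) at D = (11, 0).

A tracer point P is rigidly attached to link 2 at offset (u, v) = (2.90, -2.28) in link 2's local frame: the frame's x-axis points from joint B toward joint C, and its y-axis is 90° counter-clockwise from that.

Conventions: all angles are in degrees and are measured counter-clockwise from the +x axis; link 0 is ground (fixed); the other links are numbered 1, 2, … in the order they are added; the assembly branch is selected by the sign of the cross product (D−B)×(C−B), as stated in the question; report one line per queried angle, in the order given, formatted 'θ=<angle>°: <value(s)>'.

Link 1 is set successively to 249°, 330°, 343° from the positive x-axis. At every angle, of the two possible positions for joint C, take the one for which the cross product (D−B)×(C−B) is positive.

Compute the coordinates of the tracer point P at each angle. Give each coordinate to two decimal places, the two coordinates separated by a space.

A=(0,0), D=(11.00,0)
θ=249°: B = A + 3.00·(cos249°, sin249°) = (-1.0751, -2.8007)
θ=249°: |BD| = 12.3957
θ=249°: circle(B,6.00) ∩ circle(D,10.00): a=3.6163, h=4.7877
θ=249°:   candidates: C₊=(1.3659,2.6803) cross=59.347; C₋=(3.5294,-6.6476) cross=-59.347
θ=249°:   branch + wants cross > 0 → take C=(1.3659,2.6803) (cross=59.347)
θ=249°: ex = (C−B)/|BC| = (0.4068,0.9135); ey = (-0.9135,0.4068)
θ=249°: P = B + 2.90·ex + -2.28·ey = (2.1875,-1.0792)
θ=330°: B = A + 3.00·(cos330°, sin330°) = (2.5981, -1.5000)
θ=330°: |BD| = 8.5348
θ=330°: circle(B,6.00) ∩ circle(D,10.00): a=0.5180, h=5.9776
θ=330°:   candidates: C₊=(2.0575,4.4756) cross=51.017; C₋=(4.1586,-7.2935) cross=-51.017
θ=330°:   branch + wants cross > 0 → take C=(2.0575,4.4756) (cross=51.017)
θ=330°: ex = (C−B)/|BC| = (-0.0901,0.9959); ey = (-0.9959,-0.0901)
θ=330°: P = B + 2.90·ex + -2.28·ey = (4.6075,1.5936)
θ=343°: B = A + 3.00·(cos343°, sin343°) = (2.8689, -0.8771)
θ=343°: |BD| = 8.1783
θ=343°: circle(B,6.00) ∩ circle(D,10.00): a=0.1763, h=5.9974
θ=343°:   candidates: C₊=(2.4010,5.1046) cross=49.048; C₋=(3.6874,-6.8210) cross=-49.048
θ=343°:   branch + wants cross > 0 → take C=(2.4010,5.1046) (cross=49.048)
θ=343°: ex = (C−B)/|BC| = (-0.0780,0.9970); ey = (-0.9970,-0.0780)
θ=343°: P = B + 2.90·ex + -2.28·ey = (4.9158,2.1919)

θ=249°: 2.19 -1.08
θ=330°: 4.61 1.59
θ=343°: 4.92 2.19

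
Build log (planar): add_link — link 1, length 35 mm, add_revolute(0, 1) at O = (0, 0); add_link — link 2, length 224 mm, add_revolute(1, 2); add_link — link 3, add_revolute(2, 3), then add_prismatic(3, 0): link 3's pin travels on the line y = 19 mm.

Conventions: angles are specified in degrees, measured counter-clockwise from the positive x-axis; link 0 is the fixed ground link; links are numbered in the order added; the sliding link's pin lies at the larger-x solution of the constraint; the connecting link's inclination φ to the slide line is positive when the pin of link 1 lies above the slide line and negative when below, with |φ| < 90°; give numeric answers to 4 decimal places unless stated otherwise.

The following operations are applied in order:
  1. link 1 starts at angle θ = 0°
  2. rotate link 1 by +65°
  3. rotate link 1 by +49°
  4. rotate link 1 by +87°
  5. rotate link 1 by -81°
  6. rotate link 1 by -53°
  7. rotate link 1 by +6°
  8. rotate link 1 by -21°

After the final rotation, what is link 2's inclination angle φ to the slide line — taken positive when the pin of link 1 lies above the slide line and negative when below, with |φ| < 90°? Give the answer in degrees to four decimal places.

geometry: r = 35 mm, L = 224 mm, e = 19 mm; θ starts at 0°
rotate link 1 by +65°: θ ← 0° +65° = 65°
rotate link 1 by +49°: θ ← 65° +49° = 114°
rotate link 1 by +87°: θ ← 114° +87° = 201°
rotate link 1 by -81°: θ ← 201° -81° = 120°
rotate link 1 by -53°: θ ← 120° -53° = 67°
rotate link 1 by +6°: θ ← 67° +6° = 73°
rotate link 1 by -21°: θ ← 73° -21° = 52°
h = r sin θ − e = 27.580376 − 19 = 8.580376
sin φ = h / L = 8.580376 / 224 = 0.03830525
φ = arcsin(0.03830525) = 2.195266°

2.1953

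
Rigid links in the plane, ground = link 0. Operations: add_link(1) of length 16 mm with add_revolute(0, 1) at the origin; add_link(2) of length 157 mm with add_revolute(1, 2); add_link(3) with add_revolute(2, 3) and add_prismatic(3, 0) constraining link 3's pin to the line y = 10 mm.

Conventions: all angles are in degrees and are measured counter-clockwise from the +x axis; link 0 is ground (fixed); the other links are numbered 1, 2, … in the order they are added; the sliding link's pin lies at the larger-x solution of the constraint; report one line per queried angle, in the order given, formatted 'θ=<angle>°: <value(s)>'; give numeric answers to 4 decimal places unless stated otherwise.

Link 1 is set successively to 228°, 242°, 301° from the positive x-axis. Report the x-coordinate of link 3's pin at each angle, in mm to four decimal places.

geometry: r = 16 mm, L = 157 mm, e = 10 mm
θ=228°: crank pin P = (r cos θ, r sin θ) = (-10.706090, -11.890317)
θ=228°: h = r sin θ − e = -11.890317 − 10 = -21.890317
θ=228°: x = r cos θ + √(L² − h²) = -10.706090 + 155.466440 = 144.760350
θ=242°: crank pin P = (r cos θ, r sin θ) = (-7.511545, -14.127161)
θ=242°: h = r sin θ − e = -14.127161 − 10 = -24.127161
θ=242°: x = r cos θ + √(L² − h²) = -7.511545 + 155.135038 = 147.623493
θ=301°: crank pin P = (r cos θ, r sin θ) = (8.240609, -13.714677)
θ=301°: h = r sin θ − e = -13.714677 − 10 = -23.714677
θ=301°: x = r cos θ + √(L² − h²) = 8.240609 + 155.198628 = 163.439237

θ=228°: 144.7604
θ=242°: 147.6235
θ=301°: 163.4392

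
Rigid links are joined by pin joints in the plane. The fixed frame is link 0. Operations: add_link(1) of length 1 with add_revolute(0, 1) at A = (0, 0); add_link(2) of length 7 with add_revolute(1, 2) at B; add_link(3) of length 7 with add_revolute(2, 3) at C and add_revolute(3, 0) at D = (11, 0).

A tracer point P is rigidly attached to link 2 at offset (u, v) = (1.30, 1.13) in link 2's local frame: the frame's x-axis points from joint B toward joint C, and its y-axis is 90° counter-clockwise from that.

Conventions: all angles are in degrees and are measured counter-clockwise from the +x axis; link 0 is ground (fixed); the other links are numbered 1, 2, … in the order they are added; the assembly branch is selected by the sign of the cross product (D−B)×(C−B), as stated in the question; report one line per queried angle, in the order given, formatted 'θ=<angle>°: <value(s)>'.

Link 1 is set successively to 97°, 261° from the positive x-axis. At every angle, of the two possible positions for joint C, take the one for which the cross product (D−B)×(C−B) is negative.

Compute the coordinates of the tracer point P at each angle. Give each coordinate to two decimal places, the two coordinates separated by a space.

A=(0,0), D=(11.00,0)
θ=97°: B = A + 1.00·(cos97°, sin97°) = (-0.1219, 0.9925)
θ=97°: |BD| = 11.1661
θ=97°: circle(B,7.00) ∩ circle(D,7.00): a=5.5830, h=4.2225
θ=97°:   candidates: C₊=(5.8144,4.7021) cross=47.149; C₋=(5.0637,-3.7095) cross=-47.149
θ=97°:   branch - wants cross < 0 → take C=(5.0637,-3.7095) (cross=-47.149)
θ=97°: ex = (C−B)/|BC| = (0.7408,-0.6717); ey = (0.6717,0.7408)
θ=97°: P = B + 1.30·ex + 1.13·ey = (1.6002,0.9564)
θ=261°: B = A + 1.00·(cos261°, sin261°) = (-0.1564, -0.9877)
θ=261°: |BD| = 11.2001
θ=261°: circle(B,7.00) ∩ circle(D,7.00): a=5.6000, h=4.2000
θ=261°:   candidates: C₊=(5.0514,3.6897) cross=47.040; C₋=(5.7922,-4.6774) cross=-47.040
θ=261°:   branch - wants cross < 0 → take C=(5.7922,-4.6774) (cross=-47.040)
θ=261°: ex = (C−B)/|BC| = (0.8498,-0.5271); ey = (0.5271,0.8498)
θ=261°: P = B + 1.30·ex + 1.13·ey = (1.5439,-0.7127)

θ=97°: 1.60 0.96
θ=261°: 1.54 -0.71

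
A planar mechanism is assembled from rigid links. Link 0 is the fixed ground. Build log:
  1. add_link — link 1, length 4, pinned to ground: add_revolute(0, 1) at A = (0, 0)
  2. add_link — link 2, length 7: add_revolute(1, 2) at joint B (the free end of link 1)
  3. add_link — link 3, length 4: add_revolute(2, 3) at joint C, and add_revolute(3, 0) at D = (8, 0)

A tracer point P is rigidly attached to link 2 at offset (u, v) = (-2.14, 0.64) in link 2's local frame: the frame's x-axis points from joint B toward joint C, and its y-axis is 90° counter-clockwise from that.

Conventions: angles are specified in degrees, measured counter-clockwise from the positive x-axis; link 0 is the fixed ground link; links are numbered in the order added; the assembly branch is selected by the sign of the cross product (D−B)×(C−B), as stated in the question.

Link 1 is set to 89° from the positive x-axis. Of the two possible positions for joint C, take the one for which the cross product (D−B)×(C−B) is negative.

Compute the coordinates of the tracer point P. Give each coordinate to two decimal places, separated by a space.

A=(0,0), D=(8.00,0)
B = A + 4.00·(cos89°, sin89°) = (0.0698, 3.9994)
|BD| = 8.8816
circle(B,7.00) ∩ circle(D,4.00): a=6.2986, h=3.0542
  candidates: C₊=(7.0690,3.8901) cross=27.126; C₋=(4.3184,-1.5639) cross=-27.126
  branch - wants cross < 0 → take C=(4.3184,-1.5639) (cross=-27.126)
ex = (C−B)/|BC| = (0.6069,-0.7947); ey = (0.7947,0.6069)
P = B + -2.14·ex + 0.64·ey = (-0.7204,6.0886)

-0.72 6.09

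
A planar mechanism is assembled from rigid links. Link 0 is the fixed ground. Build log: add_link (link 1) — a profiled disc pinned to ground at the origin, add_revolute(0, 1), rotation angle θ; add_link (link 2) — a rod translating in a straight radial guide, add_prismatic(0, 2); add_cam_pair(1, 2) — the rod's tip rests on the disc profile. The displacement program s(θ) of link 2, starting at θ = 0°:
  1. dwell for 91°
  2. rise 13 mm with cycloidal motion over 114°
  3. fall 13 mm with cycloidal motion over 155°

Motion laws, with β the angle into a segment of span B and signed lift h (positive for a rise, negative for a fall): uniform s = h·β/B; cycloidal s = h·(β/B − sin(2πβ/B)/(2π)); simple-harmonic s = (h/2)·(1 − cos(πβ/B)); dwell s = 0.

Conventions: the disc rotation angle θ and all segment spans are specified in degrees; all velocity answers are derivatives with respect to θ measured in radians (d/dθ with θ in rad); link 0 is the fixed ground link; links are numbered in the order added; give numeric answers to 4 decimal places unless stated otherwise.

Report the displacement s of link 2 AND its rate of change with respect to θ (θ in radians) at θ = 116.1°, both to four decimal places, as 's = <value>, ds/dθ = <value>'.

seg 1 [0°–91°] dwell: s stays 0.0000
seg 2 [91°–205°] cycloidal, h=13: θ=116.1° here. β=25.1, B=114. 13·(0.2202 − sin(2π·0.2202)/(2π)) = 0.8295 → s = 0.8295
velocity in seg [91°–205°] (cycloidal), θ in radians: β = 25.1° = 0.4381 rad, B = 114° = 1.9897 rad; ds/dθ = (h/B)(1 − cos(2πβ/B)) = (13/1.9897)(1 − cos(2π·0.2202)) = 5.316506 mm/rad

s = 0.8295, ds/dθ = 5.3165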